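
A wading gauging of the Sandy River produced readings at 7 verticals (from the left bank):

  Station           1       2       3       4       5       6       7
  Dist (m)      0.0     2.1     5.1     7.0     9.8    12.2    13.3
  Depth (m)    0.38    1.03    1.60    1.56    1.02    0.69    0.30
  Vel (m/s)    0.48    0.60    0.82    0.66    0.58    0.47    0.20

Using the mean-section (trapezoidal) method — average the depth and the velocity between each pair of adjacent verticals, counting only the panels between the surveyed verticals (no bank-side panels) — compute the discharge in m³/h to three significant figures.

Panel 1-2: Δb = 2.1 m, d̄ = (0.38+1.03)/2 = 0.705, v̄ = (0.48+0.60)/2 = 0.54 → q = 2.1×0.705×0.54 = 0.7995 m³/s
Panel 2-3: Δb = 3 m, d̄ = (1.03+1.60)/2 = 1.315, v̄ = (0.60+0.82)/2 = 0.71 → q = 3×1.315×0.71 = 2.801 m³/s
Panel 3-4: Δb = 1.9 m, d̄ = (1.60+1.56)/2 = 1.58, v̄ = (0.82+0.66)/2 = 0.74 → q = 1.9×1.58×0.74 = 2.221 m³/s
Panel 4-5: Δb = 2.8 m, d̄ = (1.56+1.02)/2 = 1.29, v̄ = (0.66+0.58)/2 = 0.62 → q = 2.8×1.29×0.62 = 2.239 m³/s
Panel 5-6: Δb = 2.4 m, d̄ = (1.02+0.69)/2 = 0.855, v̄ = (0.58+0.47)/2 = 0.525 → q = 2.4×0.855×0.525 = 1.077 m³/s
Panel 6-7: Δb = 1.1 m, d̄ = (0.69+0.30)/2 = 0.495, v̄ = (0.47+0.20)/2 = 0.335 → q = 1.1×0.495×0.335 = 0.1824 m³/s
Q = Σ q = 9.321 m³/s
= 9.321 × 3600 = 33560 m³/h

33600 m³/h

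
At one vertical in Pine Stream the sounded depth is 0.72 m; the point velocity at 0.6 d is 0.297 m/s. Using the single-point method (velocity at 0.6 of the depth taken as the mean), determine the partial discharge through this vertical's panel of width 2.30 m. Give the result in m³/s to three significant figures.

v̄ = v₀.₆ = 0.297 m/s
q = v̄ × d × w = 0.2970 × 0.72 × 2.30 = 0.4918 m³/s

0.492 m³/s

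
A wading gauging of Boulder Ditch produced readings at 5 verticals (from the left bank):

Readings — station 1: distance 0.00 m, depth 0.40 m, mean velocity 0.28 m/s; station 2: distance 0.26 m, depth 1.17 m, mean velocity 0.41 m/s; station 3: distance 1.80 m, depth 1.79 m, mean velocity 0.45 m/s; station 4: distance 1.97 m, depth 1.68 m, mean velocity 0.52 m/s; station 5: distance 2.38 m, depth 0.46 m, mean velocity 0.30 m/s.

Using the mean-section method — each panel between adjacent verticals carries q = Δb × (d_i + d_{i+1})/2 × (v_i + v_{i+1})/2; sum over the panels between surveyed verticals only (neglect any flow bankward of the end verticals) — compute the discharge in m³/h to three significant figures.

Panel 1-2: Δb = 0.26 m, d̄ = (0.40+1.17)/2 = 0.785, v̄ = (0.28+0.41)/2 = 0.345 → q = 0.26×0.785×0.345 = 0.07041 m³/s
Panel 2-3: Δb = 1.54 m, d̄ = (1.17+1.79)/2 = 1.48, v̄ = (0.41+0.45)/2 = 0.43 → q = 1.54×1.48×0.43 = 0.9801 m³/s
Panel 3-4: Δb = 0.17 m, d̄ = (1.79+1.68)/2 = 1.735, v̄ = (0.45+0.52)/2 = 0.485 → q = 0.17×1.735×0.485 = 0.1431 m³/s
Panel 4-5: Δb = 0.41 m, d̄ = (1.68+0.46)/2 = 1.07, v̄ = (0.52+0.30)/2 = 0.41 → q = 0.41×1.07×0.41 = 0.1799 m³/s
Q = Σ q = 1.373 m³/s
= 1.373 × 3600 = 4944 m³/h

4940 m³/h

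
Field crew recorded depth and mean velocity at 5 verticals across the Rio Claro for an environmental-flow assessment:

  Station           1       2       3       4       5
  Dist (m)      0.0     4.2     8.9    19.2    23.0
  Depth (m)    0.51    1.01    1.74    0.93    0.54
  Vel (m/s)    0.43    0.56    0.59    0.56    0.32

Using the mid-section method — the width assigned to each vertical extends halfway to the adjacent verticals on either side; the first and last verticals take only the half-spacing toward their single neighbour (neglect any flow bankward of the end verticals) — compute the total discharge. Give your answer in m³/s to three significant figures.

w_1 = (4.2 − 0.0)/2 = 2.1 m; q_1 = 0.43 × 0.51 × 2.1 = 0.4605 m³/s
w_2 = (8.9 − 0.0)/2 = 4.45 m; q_2 = 0.56 × 1.01 × 4.45 = 2.517 m³/s
w_3 = (19.2 − 4.2)/2 = 7.5 m; q_3 = 0.59 × 1.74 × 7.5 = 7.700 m³/s
w_4 = (23.0 − 8.9)/2 = 7.05 m; q_4 = 0.56 × 0.93 × 7.05 = 3.672 m³/s
w_5 = (23.0 − 19.2)/2 = 1.9 m; q_5 = 0.32 × 0.54 × 1.9 = 0.3283 m³/s
Q = Σ qᵢ = 14.68 m³/s

14.7 m³/s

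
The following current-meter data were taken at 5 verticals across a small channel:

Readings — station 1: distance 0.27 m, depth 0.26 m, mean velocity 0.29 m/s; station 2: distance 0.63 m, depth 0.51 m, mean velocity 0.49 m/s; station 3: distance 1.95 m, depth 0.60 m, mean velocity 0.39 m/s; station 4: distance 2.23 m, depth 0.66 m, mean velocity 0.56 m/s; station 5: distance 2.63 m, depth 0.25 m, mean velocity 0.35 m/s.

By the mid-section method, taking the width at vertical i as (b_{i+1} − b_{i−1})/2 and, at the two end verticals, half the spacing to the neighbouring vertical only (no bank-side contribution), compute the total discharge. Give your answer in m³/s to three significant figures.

0.554 m³/s

w_1 = (0.63 − 0.27)/2 = 0.18 m; q_1 = 0.29 × 0.26 × 0.18 = 0.01357 m³/s
w_2 = (1.95 − 0.27)/2 = 0.84 m; q_2 = 0.49 × 0.51 × 0.84 = 0.2099 m³/s
w_3 = (2.23 − 0.63)/2 = 0.8 m; q_3 = 0.39 × 0.60 × 0.8 = 0.1872 m³/s
w_4 = (2.63 − 1.95)/2 = 0.34 m; q_4 = 0.56 × 0.66 × 0.34 = 0.1257 m³/s
w_5 = (2.63 − 2.23)/2 = 0.2 m; q_5 = 0.35 × 0.25 × 0.2 = 0.01750 m³/s
Q = Σ qᵢ = 0.5539 m³/s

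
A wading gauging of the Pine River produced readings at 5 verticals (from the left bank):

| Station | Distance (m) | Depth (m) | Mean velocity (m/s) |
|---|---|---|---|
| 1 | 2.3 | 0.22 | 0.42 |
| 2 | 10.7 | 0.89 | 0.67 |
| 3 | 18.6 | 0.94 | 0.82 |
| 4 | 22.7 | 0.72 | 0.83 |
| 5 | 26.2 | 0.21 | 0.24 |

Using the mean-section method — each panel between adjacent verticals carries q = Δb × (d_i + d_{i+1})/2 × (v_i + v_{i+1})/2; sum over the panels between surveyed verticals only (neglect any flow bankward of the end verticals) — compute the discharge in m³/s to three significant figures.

Panel 1-2: Δb = 8.4 m, d̄ = (0.22+0.89)/2 = 0.555, v̄ = (0.42+0.67)/2 = 0.545 → q = 8.4×0.555×0.545 = 2.541 m³/s
Panel 2-3: Δb = 7.9 m, d̄ = (0.89+0.94)/2 = 0.915, v̄ = (0.67+0.82)/2 = 0.745 → q = 7.9×0.915×0.745 = 5.385 m³/s
Panel 3-4: Δb = 4.1 m, d̄ = (0.94+0.72)/2 = 0.83, v̄ = (0.82+0.83)/2 = 0.825 → q = 4.1×0.83×0.825 = 2.807 m³/s
Panel 4-5: Δb = 3.5 m, d̄ = (0.72+0.21)/2 = 0.465, v̄ = (0.83+0.24)/2 = 0.535 → q = 3.5×0.465×0.535 = 0.8707 m³/s
Q = Σ q = 11.60 m³/s

11.6 m³/s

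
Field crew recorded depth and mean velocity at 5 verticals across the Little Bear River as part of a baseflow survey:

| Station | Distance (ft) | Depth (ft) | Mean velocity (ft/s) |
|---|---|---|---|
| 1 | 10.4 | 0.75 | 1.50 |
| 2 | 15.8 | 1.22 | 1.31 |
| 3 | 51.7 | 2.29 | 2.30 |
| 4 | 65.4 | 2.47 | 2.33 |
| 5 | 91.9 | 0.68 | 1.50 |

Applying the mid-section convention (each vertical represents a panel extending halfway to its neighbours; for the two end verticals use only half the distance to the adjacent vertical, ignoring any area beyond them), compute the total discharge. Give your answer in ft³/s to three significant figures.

296 ft³/s

w_1 = (15.8 − 10.4)/2 = 2.7 ft; q_1 = 1.50 × 0.75 × 2.7 = 3.038 ft³/s
w_2 = (51.7 − 10.4)/2 = 20.65 ft; q_2 = 1.31 × 1.22 × 20.65 = 33.00 ft³/s
w_3 = (65.4 − 15.8)/2 = 24.8 ft; q_3 = 2.30 × 2.29 × 24.8 = 130.6 ft³/s
w_4 = (91.9 − 51.7)/2 = 20.1 ft; q_4 = 2.33 × 2.47 × 20.1 = 115.7 ft³/s
w_5 = (91.9 − 65.4)/2 = 13.25 ft; q_5 = 1.50 × 0.68 × 13.25 = 13.52 ft³/s
Q = Σ qᵢ = 295.9 ft³/s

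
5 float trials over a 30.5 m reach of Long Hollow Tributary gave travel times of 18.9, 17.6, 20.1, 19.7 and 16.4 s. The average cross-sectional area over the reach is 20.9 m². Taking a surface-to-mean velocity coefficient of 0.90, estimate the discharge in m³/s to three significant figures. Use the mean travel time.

30.9 m³/s

t̄ = (18.9 + 17.6 + 20.1 + 19.7 + 16.4) / 5 = 18.54 s
v_surface = L / t̄ = 30.5 / 18.54 = 1.645 m/s
v_mean = 0.90 × 1.645 = 1.481 m/s
Q = A × v_mean = 20.9 × 1.481 = 30.94 m³/s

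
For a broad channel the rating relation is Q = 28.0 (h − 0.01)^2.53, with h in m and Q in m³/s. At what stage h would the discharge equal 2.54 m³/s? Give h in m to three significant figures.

0.397 m

h − h₀ = (Q/C)^(1/b) = (2.54/28.0)^(1/2.53) = 0.3873 m
h = 0.01 + 0.3873 = 0.3973 m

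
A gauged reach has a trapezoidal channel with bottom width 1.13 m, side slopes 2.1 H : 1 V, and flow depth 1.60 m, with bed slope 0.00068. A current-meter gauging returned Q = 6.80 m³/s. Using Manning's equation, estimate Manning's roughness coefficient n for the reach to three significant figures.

A = (b + z·y)·y = (1.13 + 2.1×1.60)×1.60 = 7.184 m²
P = b + 2y√(1+z²) = 1.13 + 2×1.60×√(1+2.1²) = 8.573 m
R = A/P = 7.184/8.573 = 0.8380 m
n = (1/Q)·A·R^(2/3)·S^(1/2) = (1/6.80) × 7.184 × 0.8888 × 0.02608 = 0.02449

0.0245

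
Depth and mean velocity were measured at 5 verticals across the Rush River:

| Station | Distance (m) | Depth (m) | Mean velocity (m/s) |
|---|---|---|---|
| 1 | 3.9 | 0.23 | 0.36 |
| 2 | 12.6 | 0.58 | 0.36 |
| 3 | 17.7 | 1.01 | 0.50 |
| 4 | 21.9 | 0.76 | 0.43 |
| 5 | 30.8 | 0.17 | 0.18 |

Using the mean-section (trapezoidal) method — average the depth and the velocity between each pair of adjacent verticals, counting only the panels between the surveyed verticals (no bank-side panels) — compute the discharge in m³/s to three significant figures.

6.00 m³/s

Panel 1-2: Δb = 8.7 m, d̄ = (0.23+0.58)/2 = 0.405, v̄ = (0.36+0.36)/2 = 0.36 → q = 8.7×0.405×0.36 = 1.268 m³/s
Panel 2-3: Δb = 5.1 m, d̄ = (0.58+1.01)/2 = 0.795, v̄ = (0.36+0.50)/2 = 0.43 → q = 5.1×0.795×0.43 = 1.743 m³/s
Panel 3-4: Δb = 4.2 m, d̄ = (1.01+0.76)/2 = 0.885, v̄ = (0.50+0.43)/2 = 0.465 → q = 4.2×0.885×0.465 = 1.728 m³/s
Panel 4-5: Δb = 8.9 m, d̄ = (0.76+0.17)/2 = 0.465, v̄ = (0.43+0.18)/2 = 0.305 → q = 8.9×0.465×0.305 = 1.262 m³/s
Q = Σ q = 6.003 m³/s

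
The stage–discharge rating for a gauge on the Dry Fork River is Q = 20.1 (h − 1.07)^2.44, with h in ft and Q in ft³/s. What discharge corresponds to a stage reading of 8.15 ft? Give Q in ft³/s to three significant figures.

2380 ft³/s

Q = 20.1 × (8.15 − 1.07)^2.44 = 20.1 × 7.08^2.44 = 2384 ft³/s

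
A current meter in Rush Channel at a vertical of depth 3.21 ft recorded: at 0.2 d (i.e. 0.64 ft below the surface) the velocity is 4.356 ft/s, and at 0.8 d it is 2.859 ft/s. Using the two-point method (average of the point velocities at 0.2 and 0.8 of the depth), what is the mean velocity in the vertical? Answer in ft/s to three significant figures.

v̄ = (4.356 + 2.859) / 2 = 3.608 ft/s

3.61 ft/s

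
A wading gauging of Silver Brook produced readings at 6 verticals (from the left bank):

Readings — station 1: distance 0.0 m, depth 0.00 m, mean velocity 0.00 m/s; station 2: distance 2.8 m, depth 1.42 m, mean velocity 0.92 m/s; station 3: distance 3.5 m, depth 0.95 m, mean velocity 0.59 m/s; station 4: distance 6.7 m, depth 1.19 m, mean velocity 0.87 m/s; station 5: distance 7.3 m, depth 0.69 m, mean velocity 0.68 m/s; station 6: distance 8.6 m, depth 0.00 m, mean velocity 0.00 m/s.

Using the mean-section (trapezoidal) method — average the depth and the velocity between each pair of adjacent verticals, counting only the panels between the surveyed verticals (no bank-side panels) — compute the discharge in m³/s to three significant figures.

Panel 1-2: Δb = 2.8 m, d̄ = (0.00+1.42)/2 = 0.71, v̄ = (0.00+0.92)/2 = 0.46 → q = 2.8×0.71×0.46 = 0.9145 m³/s
Panel 2-3: Δb = 0.7 m, d̄ = (1.42+0.95)/2 = 1.185, v̄ = (0.92+0.59)/2 = 0.755 → q = 0.7×1.185×0.755 = 0.6263 m³/s
Panel 3-4: Δb = 3.2 m, d̄ = (0.95+1.19)/2 = 1.07, v̄ = (0.59+0.87)/2 = 0.73 → q = 3.2×1.07×0.73 = 2.500 m³/s
Panel 4-5: Δb = 0.6 m, d̄ = (1.19+0.69)/2 = 0.94, v̄ = (0.87+0.68)/2 = 0.775 → q = 0.6×0.94×0.775 = 0.4371 m³/s
Panel 5-6: Δb = 1.3 m, d̄ = (0.69+0.00)/2 = 0.345, v̄ = (0.68+0.00)/2 = 0.34 → q = 1.3×0.345×0.34 = 0.1525 m³/s
Q = Σ q = 4.630 m³/s

4.63 m³/s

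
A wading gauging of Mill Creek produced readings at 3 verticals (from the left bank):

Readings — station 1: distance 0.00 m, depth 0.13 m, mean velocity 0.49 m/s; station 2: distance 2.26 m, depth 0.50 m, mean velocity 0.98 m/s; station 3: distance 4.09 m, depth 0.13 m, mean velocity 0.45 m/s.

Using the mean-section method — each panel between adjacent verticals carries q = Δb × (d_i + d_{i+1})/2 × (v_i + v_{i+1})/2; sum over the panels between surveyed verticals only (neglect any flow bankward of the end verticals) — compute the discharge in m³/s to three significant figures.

Panel 1-2: Δb = 2.26 m, d̄ = (0.13+0.50)/2 = 0.315, v̄ = (0.49+0.98)/2 = 0.735 → q = 2.26×0.315×0.735 = 0.5232 m³/s
Panel 2-3: Δb = 1.83 m, d̄ = (0.50+0.13)/2 = 0.315, v̄ = (0.98+0.45)/2 = 0.715 → q = 1.83×0.315×0.715 = 0.4122 m³/s
Q = Σ q = 0.9354 m³/s

0.935 m³/s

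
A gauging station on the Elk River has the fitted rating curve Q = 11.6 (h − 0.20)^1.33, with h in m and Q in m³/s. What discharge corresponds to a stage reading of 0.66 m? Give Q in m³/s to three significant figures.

Q = 11.6 × (0.66 − 0.20)^1.33 = 11.6 × 0.46^1.33 = 4.130 m³/s

4.13 m³/s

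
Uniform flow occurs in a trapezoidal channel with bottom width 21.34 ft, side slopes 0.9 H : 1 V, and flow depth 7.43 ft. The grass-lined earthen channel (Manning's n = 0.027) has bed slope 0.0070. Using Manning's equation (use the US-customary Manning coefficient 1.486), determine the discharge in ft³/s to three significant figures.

A = (b + z·y)·y = (21.34 + 0.9×7.43)×7.43 = 208.2 ft²
P = b + 2y√(1+z²) = 21.34 + 2×7.43×√(1+0.9²) = 41.33 ft
R = A/P = 208.2/41.33 = 5.038 ft
Q = (1.486/n)·A·R^(2/3)·S^(1/2) = (1.486/0.027) × 208.2 × 5.038^(2/3) × 0.0070^(1/2) = 2818 ft³/s

2820 ft³/s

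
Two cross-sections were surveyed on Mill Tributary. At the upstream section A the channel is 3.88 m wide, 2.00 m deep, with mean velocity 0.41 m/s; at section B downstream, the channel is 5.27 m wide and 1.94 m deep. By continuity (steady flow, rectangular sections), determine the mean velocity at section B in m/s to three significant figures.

0.311 m/s

Q = A₁V₁ = (3.88×2.00) × 0.41 = 3.182 m³/s
A₂ = 5.27 × 1.94 = 10.22 m²
V₂ = Q/A₂ = 3.182/10.22 = 0.3112 m/s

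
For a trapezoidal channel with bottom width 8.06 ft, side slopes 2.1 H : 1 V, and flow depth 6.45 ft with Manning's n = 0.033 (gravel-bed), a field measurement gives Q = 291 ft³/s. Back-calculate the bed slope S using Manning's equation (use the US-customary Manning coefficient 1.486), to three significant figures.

A = (b + z·y)·y = (8.06 + 2.1×6.45)×6.45 = 139.4 ft²
P = b + 2y√(1+z²) = 8.06 + 2×6.45×√(1+2.1²) = 38.06 ft
R = A/P = 139.4/38.06 = 3.661 ft
S = (Q·n / (1.486·A·R^(2/3)))² = (291×0.033 / (1.486×139.4×2.375))² = 0.0003811

0.000381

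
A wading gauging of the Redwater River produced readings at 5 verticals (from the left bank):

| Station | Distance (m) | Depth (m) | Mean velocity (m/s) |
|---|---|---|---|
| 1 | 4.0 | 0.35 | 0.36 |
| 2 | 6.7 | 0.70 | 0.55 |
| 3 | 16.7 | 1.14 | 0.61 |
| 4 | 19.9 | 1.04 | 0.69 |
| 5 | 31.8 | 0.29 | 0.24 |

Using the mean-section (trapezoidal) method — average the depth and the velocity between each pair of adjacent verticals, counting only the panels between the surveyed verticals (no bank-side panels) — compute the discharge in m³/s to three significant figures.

Panel 1-2: Δb = 2.7 m, d̄ = (0.35+0.70)/2 = 0.525, v̄ = (0.36+0.55)/2 = 0.455 → q = 2.7×0.525×0.455 = 0.6450 m³/s
Panel 2-3: Δb = 10 m, d̄ = (0.70+1.14)/2 = 0.92, v̄ = (0.55+0.61)/2 = 0.58 → q = 10×0.92×0.58 = 5.336 m³/s
Panel 3-4: Δb = 3.2 m, d̄ = (1.14+1.04)/2 = 1.09, v̄ = (0.61+0.69)/2 = 0.65 → q = 3.2×1.09×0.65 = 2.267 m³/s
Panel 4-5: Δb = 11.9 m, d̄ = (1.04+0.29)/2 = 0.665, v̄ = (0.69+0.24)/2 = 0.465 → q = 11.9×0.665×0.465 = 3.680 m³/s
Q = Σ q = 11.93 m³/s

11.9 m³/s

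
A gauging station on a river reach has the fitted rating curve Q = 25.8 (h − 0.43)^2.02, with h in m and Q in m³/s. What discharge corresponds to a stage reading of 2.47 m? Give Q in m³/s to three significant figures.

109 m³/s

Q = 25.8 × (2.47 − 0.43)^2.02 = 25.8 × 2.04^2.02 = 108.9 m³/s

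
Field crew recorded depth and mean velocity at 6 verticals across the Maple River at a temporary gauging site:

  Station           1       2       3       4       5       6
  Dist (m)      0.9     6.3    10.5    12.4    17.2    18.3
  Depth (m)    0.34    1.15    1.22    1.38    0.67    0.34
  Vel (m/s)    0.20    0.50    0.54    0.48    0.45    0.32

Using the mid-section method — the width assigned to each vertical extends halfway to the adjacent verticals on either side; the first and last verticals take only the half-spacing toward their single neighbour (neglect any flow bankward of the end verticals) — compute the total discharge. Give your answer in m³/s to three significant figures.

8.12 m³/s

w_1 = (6.3 − 0.9)/2 = 2.7 m; q_1 = 0.20 × 0.34 × 2.7 = 0.1836 m³/s
w_2 = (10.5 − 0.9)/2 = 4.8 m; q_2 = 0.50 × 1.15 × 4.8 = 2.760 m³/s
w_3 = (12.4 − 6.3)/2 = 3.05 m; q_3 = 0.54 × 1.22 × 3.05 = 2.009 m³/s
w_4 = (17.2 − 10.5)/2 = 3.35 m; q_4 = 0.48 × 1.38 × 3.35 = 2.219 m³/s
w_5 = (18.3 − 12.4)/2 = 2.95 m; q_5 = 0.45 × 0.67 × 2.95 = 0.8894 m³/s
w_6 = (18.3 − 17.2)/2 = 0.55 m; q_6 = 0.32 × 0.34 × 0.55 = 0.05984 m³/s
Q = Σ qᵢ = 8.121 m³/s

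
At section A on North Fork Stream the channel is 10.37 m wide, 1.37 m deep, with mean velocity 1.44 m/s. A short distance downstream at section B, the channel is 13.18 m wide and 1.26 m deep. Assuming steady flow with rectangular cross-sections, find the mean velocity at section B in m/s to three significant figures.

1.23 m/s

Q = A₁V₁ = (10.37×1.37) × 1.44 = 20.46 m³/s
A₂ = 13.18 × 1.26 = 16.61 m²
V₂ = Q/A₂ = 20.46/16.61 = 1.232 m/s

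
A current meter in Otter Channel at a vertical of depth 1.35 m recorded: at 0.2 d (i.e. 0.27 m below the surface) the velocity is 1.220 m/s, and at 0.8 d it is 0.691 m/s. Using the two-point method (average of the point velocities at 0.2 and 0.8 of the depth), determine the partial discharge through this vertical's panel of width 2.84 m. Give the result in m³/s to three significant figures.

v̄ = (1.220 + 0.691) / 2 = 0.9555 m/s
q = v̄ × d × w = 0.9555 × 1.35 × 2.84 = 3.663 m³/s

3.66 m³/s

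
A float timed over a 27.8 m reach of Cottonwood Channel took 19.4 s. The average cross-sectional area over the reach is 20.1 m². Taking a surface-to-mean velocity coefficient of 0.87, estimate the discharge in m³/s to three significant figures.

v_surface = L / t̄ = 27.8 / 19.4 = 1.433 m/s
v_mean = 0.87 × 1.433 = 1.247 m/s
Q = A × v_mean = 20.1 × 1.247 = 25.06 m³/s

25.1 m³/s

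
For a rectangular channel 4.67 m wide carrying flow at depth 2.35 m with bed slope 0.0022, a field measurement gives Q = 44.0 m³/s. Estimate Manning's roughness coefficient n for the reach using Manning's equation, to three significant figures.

0.0130

A = b·y = 4.67 × 2.35 = 10.97 m²
P = b + 2y = 4.67 + 2×2.35 = 9.370 m
R = A/P = 10.97/9.370 = 1.171 m
n = (1/Q)·A·R^(2/3)·S^(1/2) = (1/44.0) × 10.97 × 1.111 × 0.04690 = 0.01300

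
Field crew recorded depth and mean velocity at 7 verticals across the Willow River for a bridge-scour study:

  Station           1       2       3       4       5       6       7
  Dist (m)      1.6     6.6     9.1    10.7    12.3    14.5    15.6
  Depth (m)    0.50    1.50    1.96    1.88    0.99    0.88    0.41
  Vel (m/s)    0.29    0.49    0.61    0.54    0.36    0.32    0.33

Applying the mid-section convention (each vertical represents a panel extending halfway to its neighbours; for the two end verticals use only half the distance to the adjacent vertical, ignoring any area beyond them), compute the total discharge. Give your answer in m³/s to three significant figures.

8.41 m³/s

w_1 = (6.6 − 1.6)/2 = 2.5 m; q_1 = 0.29 × 0.50 × 2.5 = 0.3625 m³/s
w_2 = (9.1 − 1.6)/2 = 3.75 m; q_2 = 0.49 × 1.50 × 3.75 = 2.756 m³/s
w_3 = (10.7 − 6.6)/2 = 2.05 m; q_3 = 0.61 × 1.96 × 2.05 = 2.451 m³/s
w_4 = (12.3 − 9.1)/2 = 1.6 m; q_4 = 0.54 × 1.88 × 1.6 = 1.624 m³/s
w_5 = (14.5 − 10.7)/2 = 1.9 m; q_5 = 0.36 × 0.99 × 1.9 = 0.6772 m³/s
w_6 = (15.6 − 12.3)/2 = 1.65 m; q_6 = 0.32 × 0.88 × 1.65 = 0.4646 m³/s
w_7 = (15.6 − 14.5)/2 = 0.55 m; q_7 = 0.33 × 0.41 × 0.55 = 0.07442 m³/s
Q = Σ qᵢ = 8.410 m³/s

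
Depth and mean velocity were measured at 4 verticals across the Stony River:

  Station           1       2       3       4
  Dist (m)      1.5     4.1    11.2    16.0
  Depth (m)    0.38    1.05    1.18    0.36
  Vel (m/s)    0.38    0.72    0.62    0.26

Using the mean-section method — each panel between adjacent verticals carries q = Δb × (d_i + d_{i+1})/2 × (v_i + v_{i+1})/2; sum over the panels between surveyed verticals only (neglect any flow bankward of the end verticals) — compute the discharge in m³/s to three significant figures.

Panel 1-2: Δb = 2.6 m, d̄ = (0.38+1.05)/2 = 0.715, v̄ = (0.38+0.72)/2 = 0.55 → q = 2.6×0.715×0.55 = 1.022 m³/s
Panel 2-3: Δb = 7.1 m, d̄ = (1.05+1.18)/2 = 1.115, v̄ = (0.72+0.62)/2 = 0.67 → q = 7.1×1.115×0.67 = 5.304 m³/s
Panel 3-4: Δb = 4.8 m, d̄ = (1.18+0.36)/2 = 0.77, v̄ = (0.62+0.26)/2 = 0.44 → q = 4.8×0.77×0.44 = 1.626 m³/s
Q = Σ q = 7.953 m³/s

7.95 m³/s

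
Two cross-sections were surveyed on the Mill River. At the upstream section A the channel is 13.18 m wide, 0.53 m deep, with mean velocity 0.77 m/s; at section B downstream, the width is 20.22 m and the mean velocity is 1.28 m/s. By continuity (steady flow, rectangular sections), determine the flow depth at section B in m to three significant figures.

Q = A₁V₁ = (13.18×0.53) × 0.77 = 5.379 m³/s
d₂ = Q/(b₂ V₂) = 5.379/(20.22×1.28) = 0.2078 m

0.208 m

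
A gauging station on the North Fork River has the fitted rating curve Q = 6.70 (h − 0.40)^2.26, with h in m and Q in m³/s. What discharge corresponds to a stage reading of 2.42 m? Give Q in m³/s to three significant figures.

Q = 6.70 × (2.42 − 0.40)^2.26 = 6.70 × 2.02^2.26 = 32.82 m³/s

32.8 m³/s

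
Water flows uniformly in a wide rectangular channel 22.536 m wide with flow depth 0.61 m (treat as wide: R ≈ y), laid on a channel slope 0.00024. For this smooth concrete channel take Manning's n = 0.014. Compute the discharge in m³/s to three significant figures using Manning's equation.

A = b·y = 22.536 × 0.61 = 13.75 m²
Wide channel: R ≈ y = 0.61 m
Q = (1/n)·A·R^(2/3)·S^(1/2) = (1/0.014) × 13.75 × 0.6100^(2/3) × 0.00024^(1/2) = 10.94 m³/s

10.9 m³/s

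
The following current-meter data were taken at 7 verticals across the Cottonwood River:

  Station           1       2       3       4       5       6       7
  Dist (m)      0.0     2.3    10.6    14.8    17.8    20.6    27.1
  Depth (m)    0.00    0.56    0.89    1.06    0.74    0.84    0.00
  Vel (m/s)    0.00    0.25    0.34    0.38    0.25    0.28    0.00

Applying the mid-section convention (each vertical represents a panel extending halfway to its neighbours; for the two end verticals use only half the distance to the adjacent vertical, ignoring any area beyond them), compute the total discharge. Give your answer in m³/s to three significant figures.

5.71 m³/s

w_2 = (10.6 − 0.0)/2 = 5.3 m; q_2 = 0.25 × 0.56 × 5.3 = 0.7420 m³/s
w_3 = (14.8 − 2.3)/2 = 6.25 m; q_3 = 0.34 × 0.89 × 6.25 = 1.891 m³/s
w_4 = (17.8 − 10.6)/2 = 3.6 m; q_4 = 0.38 × 1.06 × 3.6 = 1.450 m³/s
w_5 = (20.6 − 14.8)/2 = 2.9 m; q_5 = 0.25 × 0.74 × 2.9 = 0.5365 m³/s
w_6 = (27.1 − 17.8)/2 = 4.65 m; q_6 = 0.28 × 0.84 × 4.65 = 1.094 m³/s
Stations 1, 7 contribute zero (depth or velocity is 0).
Q = Σ qᵢ = 5.714 m³/s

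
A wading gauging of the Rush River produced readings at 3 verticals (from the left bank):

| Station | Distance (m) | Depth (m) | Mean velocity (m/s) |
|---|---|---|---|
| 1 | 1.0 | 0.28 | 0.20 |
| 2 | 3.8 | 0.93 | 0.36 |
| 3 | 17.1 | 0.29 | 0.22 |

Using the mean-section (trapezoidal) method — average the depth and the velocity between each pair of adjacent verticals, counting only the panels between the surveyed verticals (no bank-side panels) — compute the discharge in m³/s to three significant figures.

2.83 m³/s

Panel 1-2: Δb = 2.8 m, d̄ = (0.28+0.93)/2 = 0.605, v̄ = (0.20+0.36)/2 = 0.28 → q = 2.8×0.605×0.28 = 0.4743 m³/s
Panel 2-3: Δb = 13.3 m, d̄ = (0.93+0.29)/2 = 0.61, v̄ = (0.36+0.22)/2 = 0.29 → q = 13.3×0.61×0.29 = 2.353 m³/s
Q = Σ q = 2.827 m³/s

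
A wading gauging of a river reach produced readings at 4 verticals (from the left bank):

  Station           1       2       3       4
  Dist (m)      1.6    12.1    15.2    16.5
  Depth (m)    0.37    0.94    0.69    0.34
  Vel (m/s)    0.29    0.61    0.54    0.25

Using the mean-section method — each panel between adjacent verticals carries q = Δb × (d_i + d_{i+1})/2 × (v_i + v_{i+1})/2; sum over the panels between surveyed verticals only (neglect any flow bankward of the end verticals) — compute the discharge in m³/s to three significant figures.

4.81 m³/s

Panel 1-2: Δb = 10.5 m, d̄ = (0.37+0.94)/2 = 0.655, v̄ = (0.29+0.61)/2 = 0.45 → q = 10.5×0.655×0.45 = 3.095 m³/s
Panel 2-3: Δb = 3.1 m, d̄ = (0.94+0.69)/2 = 0.815, v̄ = (0.61+0.54)/2 = 0.575 → q = 3.1×0.815×0.575 = 1.453 m³/s
Panel 3-4: Δb = 1.3 m, d̄ = (0.69+0.34)/2 = 0.515, v̄ = (0.54+0.25)/2 = 0.395 → q = 1.3×0.515×0.395 = 0.2645 m³/s
Q = Σ q = 4.812 m³/s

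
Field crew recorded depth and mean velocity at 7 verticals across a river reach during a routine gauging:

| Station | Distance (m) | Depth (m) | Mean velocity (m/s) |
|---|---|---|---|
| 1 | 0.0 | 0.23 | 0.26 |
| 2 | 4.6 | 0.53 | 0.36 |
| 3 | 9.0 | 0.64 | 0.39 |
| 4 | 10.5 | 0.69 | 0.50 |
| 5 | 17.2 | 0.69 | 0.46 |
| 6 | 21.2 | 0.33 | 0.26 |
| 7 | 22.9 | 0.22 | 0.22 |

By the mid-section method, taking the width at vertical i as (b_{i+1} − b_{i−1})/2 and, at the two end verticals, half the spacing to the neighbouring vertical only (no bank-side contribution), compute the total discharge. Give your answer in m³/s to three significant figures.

w_1 = (4.6 − 0.0)/2 = 2.3 m; q_1 = 0.26 × 0.23 × 2.3 = 0.1375 m³/s
w_2 = (9.0 − 0.0)/2 = 4.5 m; q_2 = 0.36 × 0.53 × 4.5 = 0.8586 m³/s
w_3 = (10.5 − 4.6)/2 = 2.95 m; q_3 = 0.39 × 0.64 × 2.95 = 0.7363 m³/s
w_4 = (17.2 − 9.0)/2 = 4.1 m; q_4 = 0.50 × 0.69 × 4.1 = 1.415 m³/s
w_5 = (21.2 − 10.5)/2 = 5.35 m; q_5 = 0.46 × 0.69 × 5.35 = 1.698 m³/s
w_6 = (22.9 − 17.2)/2 = 2.85 m; q_6 = 0.26 × 0.33 × 2.85 = 0.2445 m³/s
w_7 = (22.9 − 21.2)/2 = 0.85 m; q_7 = 0.22 × 0.22 × 0.85 = 0.04114 m³/s
Q = Σ qᵢ = 5.131 m³/s

5.13 m³/s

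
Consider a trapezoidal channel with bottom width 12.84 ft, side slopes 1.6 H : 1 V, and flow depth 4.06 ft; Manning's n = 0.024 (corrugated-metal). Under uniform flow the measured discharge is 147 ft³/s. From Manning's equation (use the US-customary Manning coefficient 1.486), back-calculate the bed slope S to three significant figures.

A = (b + z·y)·y = (12.84 + 1.6×4.06)×4.06 = 78.50 ft²
P = b + 2y√(1+z²) = 12.84 + 2×4.06×√(1+1.6²) = 28.16 ft
R = A/P = 78.50/28.16 = 2.788 ft
S = (Q·n / (1.486·A·R^(2/3)))² = (147×0.024 / (1.486×78.50×1.981))² = 0.0002331

0.000233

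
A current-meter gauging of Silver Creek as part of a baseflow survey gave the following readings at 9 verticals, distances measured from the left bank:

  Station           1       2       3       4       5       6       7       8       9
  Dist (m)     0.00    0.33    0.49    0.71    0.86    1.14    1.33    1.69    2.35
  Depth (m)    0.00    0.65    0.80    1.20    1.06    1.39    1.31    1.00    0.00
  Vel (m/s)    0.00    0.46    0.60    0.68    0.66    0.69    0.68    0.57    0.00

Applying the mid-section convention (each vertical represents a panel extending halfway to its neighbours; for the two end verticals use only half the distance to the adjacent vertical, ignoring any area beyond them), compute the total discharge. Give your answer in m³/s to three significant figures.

w_2 = (0.49 − 0.00)/2 = 0.245 m; q_2 = 0.46 × 0.65 × 0.245 = 0.07326 m³/s
w_3 = (0.71 − 0.33)/2 = 0.19 m; q_3 = 0.60 × 0.80 × 0.19 = 0.09120 m³/s
w_4 = (0.86 − 0.49)/2 = 0.185 m; q_4 = 0.68 × 1.20 × 0.185 = 0.1510 m³/s
w_5 = (1.14 − 0.71)/2 = 0.215 m; q_5 = 0.66 × 1.06 × 0.215 = 0.1504 m³/s
w_6 = (1.33 − 0.86)/2 = 0.235 m; q_6 = 0.69 × 1.39 × 0.235 = 0.2254 m³/s
w_7 = (1.69 − 1.14)/2 = 0.275 m; q_7 = 0.68 × 1.31 × 0.275 = 0.2450 m³/s
w_8 = (2.35 − 1.33)/2 = 0.51 m; q_8 = 0.57 × 1.00 × 0.51 = 0.2907 m³/s
Stations 1, 9 contribute zero (depth or velocity is 0).
Q = Σ qᵢ = 1.227 m³/s

1.23 m³/s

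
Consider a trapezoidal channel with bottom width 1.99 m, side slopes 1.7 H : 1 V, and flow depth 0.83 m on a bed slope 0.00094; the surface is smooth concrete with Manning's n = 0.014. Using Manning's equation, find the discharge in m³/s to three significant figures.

4.08 m³/s

A = (b + z·y)·y = (1.99 + 1.7×0.83)×0.83 = 2.823 m²
P = b + 2y√(1+z²) = 1.99 + 2×0.83×√(1+1.7²) = 5.264 m
R = A/P = 2.823/5.264 = 0.5362 m
Q = (1/n)·A·R^(2/3)·S^(1/2) = (1/0.014) × 2.823 × 0.5362^(2/3) × 0.00094^(1/2) = 4.080 m³/s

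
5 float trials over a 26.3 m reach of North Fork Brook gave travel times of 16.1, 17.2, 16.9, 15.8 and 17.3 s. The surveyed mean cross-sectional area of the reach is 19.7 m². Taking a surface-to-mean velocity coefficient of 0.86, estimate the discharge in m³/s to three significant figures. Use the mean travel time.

26.7 m³/s

t̄ = (16.1 + 17.2 + 16.9 + 15.8 + 17.3) / 5 = 16.66 s
v_surface = L / t̄ = 26.3 / 16.66 = 1.579 m/s
v_mean = 0.86 × 1.579 = 1.358 m/s
Q = A × v_mean = 19.7 × 1.358 = 26.75 m³/s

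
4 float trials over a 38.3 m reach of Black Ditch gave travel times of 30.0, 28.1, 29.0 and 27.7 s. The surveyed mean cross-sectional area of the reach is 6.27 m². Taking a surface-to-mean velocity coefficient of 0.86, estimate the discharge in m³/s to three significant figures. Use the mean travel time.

t̄ = (30.0 + 28.1 + 29.0 + 27.7) / 4 = 28.7 s
v_surface = L / t̄ = 38.3 / 28.7 = 1.334 m/s
v_mean = 0.86 × 1.334 = 1.148 m/s
Q = A × v_mean = 6.27 × 1.148 = 7.196 m³/s

7.20 m³/s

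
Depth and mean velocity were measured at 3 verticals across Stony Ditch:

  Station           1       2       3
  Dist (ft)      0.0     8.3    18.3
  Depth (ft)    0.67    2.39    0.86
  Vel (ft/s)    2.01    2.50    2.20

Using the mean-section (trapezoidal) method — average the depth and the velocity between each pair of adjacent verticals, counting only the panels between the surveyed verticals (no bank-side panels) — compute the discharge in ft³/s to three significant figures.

Panel 1-2: Δb = 8.3 ft, d̄ = (0.67+2.39)/2 = 1.53, v̄ = (2.01+2.50)/2 = 2.255 → q = 8.3×1.53×2.255 = 28.64 ft³/s
Panel 2-3: Δb = 10 ft, d̄ = (2.39+0.86)/2 = 1.625, v̄ = (2.50+2.20)/2 = 2.35 → q = 10×1.625×2.35 = 38.19 ft³/s
Q = Σ q = 66.82 ft³/s

66.8 ft³/s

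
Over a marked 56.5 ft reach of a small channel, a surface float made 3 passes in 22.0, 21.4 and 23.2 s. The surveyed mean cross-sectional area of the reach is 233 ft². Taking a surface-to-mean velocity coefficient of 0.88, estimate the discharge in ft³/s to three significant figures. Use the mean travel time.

522 ft³/s

t̄ = (22.0 + 21.4 + 23.2) / 3 = 22.2 s
v_surface = L / t̄ = 56.5 / 22.2 = 2.545 ft/s
v_mean = 0.88 × 2.545 = 2.240 ft/s
Q = A × v_mean = 233 × 2.240 = 521.8 ft³/s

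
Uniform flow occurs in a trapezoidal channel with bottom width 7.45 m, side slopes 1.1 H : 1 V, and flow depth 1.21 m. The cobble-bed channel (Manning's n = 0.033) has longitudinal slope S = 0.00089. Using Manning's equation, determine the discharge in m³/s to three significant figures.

A = (b + z·y)·y = (7.45 + 1.1×1.21)×1.21 = 10.63 m²
P = b + 2y√(1+z²) = 7.45 + 2×1.21×√(1+1.1²) = 11.05 m
R = A/P = 10.63/11.05 = 0.9617 m
Q = (1/n)·A·R^(2/3)·S^(1/2) = (1/0.033) × 10.63 × 0.9617^(2/3) × 0.00089^(1/2) = 9.359 m³/s

9.36 m³/s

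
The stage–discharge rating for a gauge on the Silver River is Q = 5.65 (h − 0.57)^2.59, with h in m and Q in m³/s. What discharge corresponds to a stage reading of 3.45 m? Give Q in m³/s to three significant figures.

87.5 m³/s

Q = 5.65 × (3.45 − 0.57)^2.59 = 5.65 × 2.88^2.59 = 87.47 m³/s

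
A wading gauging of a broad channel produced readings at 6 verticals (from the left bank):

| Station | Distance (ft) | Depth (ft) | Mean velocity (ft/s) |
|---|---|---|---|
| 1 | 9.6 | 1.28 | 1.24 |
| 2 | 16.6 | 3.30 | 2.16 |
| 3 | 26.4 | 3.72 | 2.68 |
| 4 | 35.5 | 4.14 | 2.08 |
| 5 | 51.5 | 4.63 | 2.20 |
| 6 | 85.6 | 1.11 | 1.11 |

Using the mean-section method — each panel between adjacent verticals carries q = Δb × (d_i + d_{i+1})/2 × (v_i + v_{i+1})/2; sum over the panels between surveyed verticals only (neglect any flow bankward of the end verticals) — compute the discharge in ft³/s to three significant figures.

508 ft³/s

Panel 1-2: Δb = 7 ft, d̄ = (1.28+3.30)/2 = 2.29, v̄ = (1.24+2.16)/2 = 1.7 → q = 7×2.29×1.7 = 27.25 ft³/s
Panel 2-3: Δb = 9.8 ft, d̄ = (3.30+3.72)/2 = 3.51, v̄ = (2.16+2.68)/2 = 2.42 → q = 9.8×3.51×2.42 = 83.24 ft³/s
Panel 3-4: Δb = 9.1 ft, d̄ = (3.72+4.14)/2 = 3.93, v̄ = (2.68+2.08)/2 = 2.38 → q = 9.1×3.93×2.38 = 85.12 ft³/s
Panel 4-5: Δb = 16 ft, d̄ = (4.14+4.63)/2 = 4.385, v̄ = (2.08+2.20)/2 = 2.14 → q = 16×4.385×2.14 = 150.1 ft³/s
Panel 5-6: Δb = 34.1 ft, d̄ = (4.63+1.11)/2 = 2.87, v̄ = (2.20+1.11)/2 = 1.655 → q = 34.1×2.87×1.655 = 162.0 ft³/s
Q = Σ q = 507.7 ft³/s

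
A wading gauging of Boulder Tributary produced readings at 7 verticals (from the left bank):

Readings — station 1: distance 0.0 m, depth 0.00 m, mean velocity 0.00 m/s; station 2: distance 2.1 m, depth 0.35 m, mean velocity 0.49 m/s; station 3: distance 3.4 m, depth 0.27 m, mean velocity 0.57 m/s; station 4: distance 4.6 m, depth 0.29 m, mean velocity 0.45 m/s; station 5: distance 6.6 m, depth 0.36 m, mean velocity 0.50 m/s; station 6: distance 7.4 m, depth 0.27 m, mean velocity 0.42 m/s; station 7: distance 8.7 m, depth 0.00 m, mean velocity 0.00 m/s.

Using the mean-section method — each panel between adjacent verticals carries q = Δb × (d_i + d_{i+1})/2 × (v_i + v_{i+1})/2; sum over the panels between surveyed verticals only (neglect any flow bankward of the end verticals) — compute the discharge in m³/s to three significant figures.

0.937 m³/s

Panel 1-2: Δb = 2.1 m, d̄ = (0.00+0.35)/2 = 0.175, v̄ = (0.00+0.49)/2 = 0.245 → q = 2.1×0.175×0.245 = 0.09004 m³/s
Panel 2-3: Δb = 1.3 m, d̄ = (0.35+0.27)/2 = 0.31, v̄ = (0.49+0.57)/2 = 0.53 → q = 1.3×0.31×0.53 = 0.2136 m³/s
Panel 3-4: Δb = 1.2 m, d̄ = (0.27+0.29)/2 = 0.28, v̄ = (0.57+0.45)/2 = 0.51 → q = 1.2×0.28×0.51 = 0.1714 m³/s
Panel 4-5: Δb = 2 m, d̄ = (0.29+0.36)/2 = 0.325, v̄ = (0.45+0.50)/2 = 0.475 → q = 2×0.325×0.475 = 0.3088 m³/s
Panel 5-6: Δb = 0.8 m, d̄ = (0.36+0.27)/2 = 0.315, v̄ = (0.50+0.42)/2 = 0.46 → q = 0.8×0.315×0.46 = 0.1159 m³/s
Panel 6-7: Δb = 1.3 m, d̄ = (0.27+0.00)/2 = 0.135, v̄ = (0.42+0.00)/2 = 0.21 → q = 1.3×0.135×0.21 = 0.03686 m³/s
Q = Σ q = 0.9365 m³/s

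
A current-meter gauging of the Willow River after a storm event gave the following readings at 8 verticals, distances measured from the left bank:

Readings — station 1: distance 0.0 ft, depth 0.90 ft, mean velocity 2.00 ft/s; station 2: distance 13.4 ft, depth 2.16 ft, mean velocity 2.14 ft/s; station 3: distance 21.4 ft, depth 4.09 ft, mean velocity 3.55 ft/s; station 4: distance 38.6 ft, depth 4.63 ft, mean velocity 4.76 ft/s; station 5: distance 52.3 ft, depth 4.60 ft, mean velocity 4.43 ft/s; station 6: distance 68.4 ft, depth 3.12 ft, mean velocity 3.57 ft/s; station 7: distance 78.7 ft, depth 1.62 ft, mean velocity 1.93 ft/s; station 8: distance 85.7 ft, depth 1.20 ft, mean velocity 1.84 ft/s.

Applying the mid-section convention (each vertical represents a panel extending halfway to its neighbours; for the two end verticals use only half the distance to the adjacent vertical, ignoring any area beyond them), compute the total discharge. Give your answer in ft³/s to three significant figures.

w_1 = (13.4 − 0.0)/2 = 6.7 ft; q_1 = 2.00 × 0.90 × 6.7 = 12.06 ft³/s
w_2 = (21.4 − 0.0)/2 = 10.7 ft; q_2 = 2.14 × 2.16 × 10.7 = 49.46 ft³/s
w_3 = (38.6 − 13.4)/2 = 12.6 ft; q_3 = 3.55 × 4.09 × 12.6 = 182.9 ft³/s
w_4 = (52.3 − 21.4)/2 = 15.45 ft; q_4 = 4.76 × 4.63 × 15.45 = 340.5 ft³/s
w_5 = (68.4 − 38.6)/2 = 14.9 ft; q_5 = 4.43 × 4.60 × 14.9 = 303.6 ft³/s
w_6 = (78.7 − 52.3)/2 = 13.2 ft; q_6 = 3.57 × 3.12 × 13.2 = 147.0 ft³/s
w_7 = (85.7 − 68.4)/2 = 8.65 ft; q_7 = 1.93 × 1.62 × 8.65 = 27.05 ft³/s
w_8 = (85.7 − 78.7)/2 = 3.5 ft; q_8 = 1.84 × 1.20 × 3.5 = 7.728 ft³/s
Q = Σ qᵢ = 1070 ft³/s

1070 ft³/s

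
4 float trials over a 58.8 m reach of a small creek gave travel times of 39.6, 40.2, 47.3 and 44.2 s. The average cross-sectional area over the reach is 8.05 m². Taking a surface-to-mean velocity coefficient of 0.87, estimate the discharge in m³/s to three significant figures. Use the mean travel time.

t̄ = (39.6 + 40.2 + 47.3 + 44.2) / 4 = 42.825 s
v_surface = L / t̄ = 58.8 / 42.825 = 1.373 m/s
v_mean = 0.87 × 1.373 = 1.195 m/s
Q = A × v_mean = 8.05 × 1.195 = 9.616 m³/s

9.62 m³/s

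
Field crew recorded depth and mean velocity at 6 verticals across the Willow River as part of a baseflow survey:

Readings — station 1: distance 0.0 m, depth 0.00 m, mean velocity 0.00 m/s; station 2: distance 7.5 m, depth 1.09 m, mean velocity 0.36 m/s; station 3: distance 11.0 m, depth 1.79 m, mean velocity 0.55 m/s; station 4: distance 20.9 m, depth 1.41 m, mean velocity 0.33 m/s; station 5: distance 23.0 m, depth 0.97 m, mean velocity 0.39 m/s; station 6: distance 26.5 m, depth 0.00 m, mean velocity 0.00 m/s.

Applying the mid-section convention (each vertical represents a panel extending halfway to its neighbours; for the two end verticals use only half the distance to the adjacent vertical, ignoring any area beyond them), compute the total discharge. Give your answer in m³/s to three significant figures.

12.6 m³/s

w_2 = (11.0 − 0.0)/2 = 5.5 m; q_2 = 0.36 × 1.09 × 5.5 = 2.158 m³/s
w_3 = (20.9 − 7.5)/2 = 6.7 m; q_3 = 0.55 × 1.79 × 6.7 = 6.596 m³/s
w_4 = (23.0 − 11.0)/2 = 6 m; q_4 = 0.33 × 1.41 × 6 = 2.792 m³/s
w_5 = (26.5 − 20.9)/2 = 2.8 m; q_5 = 0.39 × 0.97 × 2.8 = 1.059 m³/s
Stations 1, 6 contribute zero (depth or velocity is 0).
Q = Σ qᵢ = 12.61 m³/s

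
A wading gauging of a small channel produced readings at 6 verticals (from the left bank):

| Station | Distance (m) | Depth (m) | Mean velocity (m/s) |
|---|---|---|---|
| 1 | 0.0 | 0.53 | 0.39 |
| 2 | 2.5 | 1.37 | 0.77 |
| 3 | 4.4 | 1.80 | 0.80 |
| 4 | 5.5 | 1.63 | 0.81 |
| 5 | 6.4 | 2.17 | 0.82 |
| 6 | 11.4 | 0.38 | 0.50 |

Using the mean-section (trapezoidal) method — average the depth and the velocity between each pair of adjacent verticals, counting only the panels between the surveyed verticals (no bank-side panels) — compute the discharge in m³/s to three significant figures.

10.9 m³/s

Panel 1-2: Δb = 2.5 m, d̄ = (0.53+1.37)/2 = 0.95, v̄ = (0.39+0.77)/2 = 0.58 → q = 2.5×0.95×0.58 = 1.378 m³/s
Panel 2-3: Δb = 1.9 m, d̄ = (1.37+1.80)/2 = 1.585, v̄ = (0.77+0.80)/2 = 0.785 → q = 1.9×1.585×0.785 = 2.364 m³/s
Panel 3-4: Δb = 1.1 m, d̄ = (1.80+1.63)/2 = 1.715, v̄ = (0.80+0.81)/2 = 0.805 → q = 1.1×1.715×0.805 = 1.519 m³/s
Panel 4-5: Δb = 0.9 m, d̄ = (1.63+2.17)/2 = 1.9, v̄ = (0.81+0.82)/2 = 0.815 → q = 0.9×1.9×0.815 = 1.394 m³/s
Panel 5-6: Δb = 5 m, d̄ = (2.17+0.38)/2 = 1.275, v̄ = (0.82+0.50)/2 = 0.66 → q = 5×1.275×0.66 = 4.208 m³/s
Q = Σ q = 10.86 m³/s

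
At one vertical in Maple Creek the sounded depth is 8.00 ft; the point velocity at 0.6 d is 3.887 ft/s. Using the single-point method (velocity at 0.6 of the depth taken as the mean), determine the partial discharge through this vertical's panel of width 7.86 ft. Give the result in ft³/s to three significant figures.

244 ft³/s

v̄ = v₀.₆ = 3.887 ft/s
q = v̄ × d × w = 3.887 × 8.00 × 7.86 = 244.4 ft³/s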